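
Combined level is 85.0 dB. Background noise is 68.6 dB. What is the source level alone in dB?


Given values:
  L_total = 85.0 dB, L_bg = 68.6 dB
Formula: L_source = 10 * log10(10^(L_total/10) - 10^(L_bg/10))
Convert to linear:
  10^(85.0/10) = 316227766.0168
  10^(68.6/10) = 7244359.6007
Difference: 316227766.0168 - 7244359.6007 = 308983406.4161
L_source = 10 * log10(308983406.4161) = 84.9

84.9 dB


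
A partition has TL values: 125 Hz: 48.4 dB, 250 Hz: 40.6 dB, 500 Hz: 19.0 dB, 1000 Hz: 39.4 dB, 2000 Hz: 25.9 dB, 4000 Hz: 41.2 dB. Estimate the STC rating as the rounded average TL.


Given TL values at each frequency:
  125 Hz: 48.4 dB
  250 Hz: 40.6 dB
  500 Hz: 19.0 dB
  1000 Hz: 39.4 dB
  2000 Hz: 25.9 dB
  4000 Hz: 41.2 dB
Formula: STC ~ round(average of TL values)
Sum = 48.4 + 40.6 + 19.0 + 39.4 + 25.9 + 41.2 = 214.5
Average = 214.5 / 6 = 35.75
Rounded: 36

36


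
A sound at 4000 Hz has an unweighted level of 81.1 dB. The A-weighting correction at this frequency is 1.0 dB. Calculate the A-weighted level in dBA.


Given values:
  SPL = 81.1 dB
  A-weighting at 4000 Hz = 1.0 dB
Formula: L_A = SPL + A_weight
L_A = 81.1 + (1.0)
L_A = 82.1

82.1 dBA


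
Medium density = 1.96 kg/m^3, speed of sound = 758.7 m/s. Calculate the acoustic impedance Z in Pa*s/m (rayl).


Given values:
  rho = 1.96 kg/m^3
  c = 758.7 m/s
Formula: Z = rho * c
Z = 1.96 * 758.7
Z = 1487.05

1487.05 rayl


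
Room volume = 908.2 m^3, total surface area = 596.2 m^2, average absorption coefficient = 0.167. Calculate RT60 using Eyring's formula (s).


Given values:
  V = 908.2 m^3, S = 596.2 m^2, alpha = 0.167
Formula: RT60 = 0.161 * V / (-S * ln(1 - alpha))
Compute ln(1 - 0.167) = ln(0.833) = -0.182722
Denominator: -596.2 * -0.182722 = 108.9389
Numerator: 0.161 * 908.2 = 146.2202
RT60 = 146.2202 / 108.9389 = 1.342

1.342 s


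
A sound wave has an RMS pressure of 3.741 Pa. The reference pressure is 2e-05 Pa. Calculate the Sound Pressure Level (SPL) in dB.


Given values:
  p = 3.741 Pa
  p_ref = 2e-05 Pa
Formula: SPL = 20 * log10(p / p_ref)
Compute ratio: p / p_ref = 3.741 / 2e-05 = 187050
Compute log10: log10(187050) = 5.271958
Multiply: SPL = 20 * 5.271958 = 105.44

105.44 dB


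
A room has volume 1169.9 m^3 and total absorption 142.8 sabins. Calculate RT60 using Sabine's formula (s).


Given values:
  V = 1169.9 m^3
  A = 142.8 sabins
Formula: RT60 = 0.161 * V / A
Numerator: 0.161 * 1169.9 = 188.3539
RT60 = 188.3539 / 142.8 = 1.319

1.319 s


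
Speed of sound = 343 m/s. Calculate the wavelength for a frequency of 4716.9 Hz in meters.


Given values:
  c = 343 m/s, f = 4716.9 Hz
Formula: lambda = c / f
lambda = 343 / 4716.9
lambda = 0.0727

0.0727 m


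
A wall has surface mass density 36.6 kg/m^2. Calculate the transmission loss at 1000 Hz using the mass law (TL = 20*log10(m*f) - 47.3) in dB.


Given values:
  m = 36.6 kg/m^2, f = 1000 Hz
Formula: TL = 20 * log10(m * f) - 47.3
Compute m * f = 36.6 * 1000 = 36600.0
Compute log10(36600.0) = 4.563481
Compute 20 * 4.563481 = 91.2696
TL = 91.2696 - 47.3 = 43.97

43.97 dB


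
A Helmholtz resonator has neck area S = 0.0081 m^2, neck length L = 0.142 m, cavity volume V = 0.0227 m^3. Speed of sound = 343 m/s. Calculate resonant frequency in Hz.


Given values:
  S = 0.0081 m^2, L = 0.142 m, V = 0.0227 m^3, c = 343 m/s
Formula: f = (c / (2*pi)) * sqrt(S / (V * L))
Compute V * L = 0.0227 * 0.142 = 0.0032234
Compute S / (V * L) = 0.0081 / 0.0032234 = 2.5129
Compute sqrt(2.5129) = 1.585213
Compute c / (2*pi) = 343 / 6.283185 = 54.590148
f = 54.590148 * 1.585213 = 86.54

86.54 Hz


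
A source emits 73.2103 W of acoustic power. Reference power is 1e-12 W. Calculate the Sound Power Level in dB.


Given values:
  W = 73.2103 W
  W_ref = 1e-12 W
Formula: SWL = 10 * log10(W / W_ref)
Compute ratio: W / W_ref = 73210300000000
Compute log10: log10(73210300000000) = 13.864572
Multiply: SWL = 10 * 13.864572 = 138.65

138.65 dB


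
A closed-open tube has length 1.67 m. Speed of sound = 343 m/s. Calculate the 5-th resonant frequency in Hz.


Given values:
  Tube type: closed-open, L = 1.67 m, c = 343 m/s, n = 5
Formula: f_n = (2n - 1) * c / (4 * L)
Compute 2n - 1 = 2*5 - 1 = 9
Compute 4 * L = 4 * 1.67 = 6.68
f = 9 * 343 / 6.68
f = 462.13

462.13 Hz


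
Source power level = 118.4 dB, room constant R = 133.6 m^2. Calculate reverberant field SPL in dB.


Given values:
  Lw = 118.4 dB, R = 133.6 m^2
Formula: SPL = Lw + 10 * log10(4 / R)
Compute 4 / R = 4 / 133.6 = 0.02994
Compute 10 * log10(0.02994) = -15.2375
SPL = 118.4 + (-15.2375) = 103.16

103.16 dB


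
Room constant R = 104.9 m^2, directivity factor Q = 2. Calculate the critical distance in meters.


Given values:
  R = 104.9 m^2, Q = 2
Formula: d_c = 0.141 * sqrt(Q * R)
Compute Q * R = 2 * 104.9 = 209.8
Compute sqrt(209.8) = 14.4845
d_c = 0.141 * 14.4845 = 2.042

2.042 m


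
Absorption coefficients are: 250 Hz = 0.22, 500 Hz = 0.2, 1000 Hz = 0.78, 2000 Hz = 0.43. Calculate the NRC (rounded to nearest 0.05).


Given values:
  a_250 = 0.22, a_500 = 0.2
  a_1000 = 0.78, a_2000 = 0.43
Formula: NRC = (a250 + a500 + a1000 + a2000) / 4
Sum = 0.22 + 0.2 + 0.78 + 0.43 = 1.63
NRC = 1.63 / 4 = 0.4075
Rounded to nearest 0.05: 0.4

0.4


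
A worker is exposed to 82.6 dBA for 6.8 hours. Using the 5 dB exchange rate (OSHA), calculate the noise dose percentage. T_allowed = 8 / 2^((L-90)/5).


Given values:
  L = 82.6 dBA, T = 6.8 hours
Formula: T_allowed = 8 / 2^((L - 90) / 5)
Compute exponent: (82.6 - 90) / 5 = -1.48
Compute 2^(-1.48) = 0.358489
T_allowed = 8 / 0.358489 = 22.315887 hours
Dose = (T / T_allowed) * 100
Dose = (6.8 / 22.315887) * 100 = 30.47

30.47 %


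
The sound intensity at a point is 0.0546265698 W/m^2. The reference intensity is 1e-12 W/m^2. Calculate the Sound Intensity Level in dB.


Given values:
  I = 0.0546265698 W/m^2
  I_ref = 1e-12 W/m^2
Formula: SIL = 10 * log10(I / I_ref)
Compute ratio: I / I_ref = 54626569800
Compute log10: log10(54626569800) = 10.737404
Multiply: SIL = 10 * 10.737404 = 107.37

107.37 dB


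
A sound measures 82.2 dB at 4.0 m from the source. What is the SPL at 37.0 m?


Given values:
  SPL1 = 82.2 dB, r1 = 4.0 m, r2 = 37.0 m
Formula: SPL2 = SPL1 - 20 * log10(r2 / r1)
Compute ratio: r2 / r1 = 37.0 / 4.0 = 9.25
Compute log10: log10(9.25) = 0.966142
Compute drop: 20 * 0.966142 = 19.3228
SPL2 = 82.2 - 19.3228 = 62.88

62.88 dB


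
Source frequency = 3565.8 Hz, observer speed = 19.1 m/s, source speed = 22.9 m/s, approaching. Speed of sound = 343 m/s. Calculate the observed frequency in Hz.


Given values:
  f_s = 3565.8 Hz, v_o = 19.1 m/s, v_s = 22.9 m/s
  Direction: approaching
Formula: f_o = f_s * (c + v_o) / (c - v_s)
Numerator: c + v_o = 343 + 19.1 = 362.1
Denominator: c - v_s = 343 - 22.9 = 320.1
f_o = 3565.8 * 362.1 / 320.1 = 4033.67

4033.67 Hz


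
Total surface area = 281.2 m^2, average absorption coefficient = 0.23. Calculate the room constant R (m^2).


Given values:
  S = 281.2 m^2, alpha = 0.23
Formula: R = S * alpha / (1 - alpha)
Numerator: 281.2 * 0.23 = 64.676
Denominator: 1 - 0.23 = 0.77
R = 64.676 / 0.77 = 83.99

83.99 m^2


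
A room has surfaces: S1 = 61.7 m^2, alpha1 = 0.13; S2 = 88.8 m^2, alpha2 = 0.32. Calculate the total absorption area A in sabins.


Given surfaces:
  Surface 1: 61.7 * 0.13 = 8.021
  Surface 2: 88.8 * 0.32 = 28.416
Formula: A = sum(Si * alpha_i)
A = 8.021 + 28.416
A = 36.44

36.44 sabins


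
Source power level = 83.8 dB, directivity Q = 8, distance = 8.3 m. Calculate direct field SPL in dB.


Given values:
  Lw = 83.8 dB, Q = 8, r = 8.3 m
Formula: SPL = Lw + 10 * log10(Q / (4 * pi * r^2))
Compute 4 * pi * r^2 = 4 * pi * 8.3^2 = 865.6973
Compute Q / denom = 8 / 865.6973 = 0.00924111
Compute 10 * log10(0.00924111) = -20.3428
SPL = 83.8 + (-20.3428) = 63.46

63.46 dB


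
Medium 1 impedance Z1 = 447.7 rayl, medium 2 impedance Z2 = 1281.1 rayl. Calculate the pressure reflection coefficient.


Given values:
  Z1 = 447.7 rayl, Z2 = 1281.1 rayl
Formula: R = (Z2 - Z1) / (Z2 + Z1)
Numerator: Z2 - Z1 = 1281.1 - 447.7 = 833.4
Denominator: Z2 + Z1 = 1281.1 + 447.7 = 1728.8
R = 833.4 / 1728.8 = 0.4821

0.4821


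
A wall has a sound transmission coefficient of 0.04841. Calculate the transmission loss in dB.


Given values:
  tau = 0.04841
Formula: TL = 10 * log10(1 / tau)
Compute 1 / tau = 1 / 0.04841 = 20.6569
Compute log10(20.6569) = 1.315065
TL = 10 * 1.315065 = 13.15

13.15 dB


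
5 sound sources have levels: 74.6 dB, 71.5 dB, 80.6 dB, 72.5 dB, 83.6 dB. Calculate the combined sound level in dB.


Formula: L_total = 10 * log10( sum(10^(Li/10)) )
  Source 1: 10^(74.6/10) = 28840315.0313
  Source 2: 10^(71.5/10) = 14125375.4462
  Source 3: 10^(80.6/10) = 114815362.1497
  Source 4: 10^(72.5/10) = 17782794.1004
  Source 5: 10^(83.6/10) = 229086765.2768
Sum of linear values = 404650612.0044
L_total = 10 * log10(404650612.0044) = 86.07

86.07 dB


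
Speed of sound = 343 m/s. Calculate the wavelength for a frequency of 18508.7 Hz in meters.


Given values:
  c = 343 m/s, f = 18508.7 Hz
Formula: lambda = c / f
lambda = 343 / 18508.7
lambda = 0.0185

0.0185 m


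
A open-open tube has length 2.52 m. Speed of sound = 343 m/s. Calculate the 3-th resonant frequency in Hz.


Given values:
  Tube type: open-open, L = 2.52 m, c = 343 m/s, n = 3
Formula: f_n = n * c / (2 * L)
Compute 2 * L = 2 * 2.52 = 5.04
f = 3 * 343 / 5.04
f = 204.17

204.17 Hz


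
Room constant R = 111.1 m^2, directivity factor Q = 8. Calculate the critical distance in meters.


Given values:
  R = 111.1 m^2, Q = 8
Formula: d_c = 0.141 * sqrt(Q * R)
Compute Q * R = 8 * 111.1 = 888.8
Compute sqrt(888.8) = 29.8127
d_c = 0.141 * 29.8127 = 4.204

4.204 m


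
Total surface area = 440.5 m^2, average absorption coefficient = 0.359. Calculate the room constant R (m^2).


Given values:
  S = 440.5 m^2, alpha = 0.359
Formula: R = S * alpha / (1 - alpha)
Numerator: 440.5 * 0.359 = 158.1395
Denominator: 1 - 0.359 = 0.641
R = 158.1395 / 0.641 = 246.71

246.71 m^2


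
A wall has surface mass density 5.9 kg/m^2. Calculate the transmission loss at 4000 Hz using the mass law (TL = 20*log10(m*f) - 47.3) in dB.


Given values:
  m = 5.9 kg/m^2, f = 4000 Hz
Formula: TL = 20 * log10(m * f) - 47.3
Compute m * f = 5.9 * 4000 = 23600.0
Compute log10(23600.0) = 4.372912
Compute 20 * 4.372912 = 87.4582
TL = 87.4582 - 47.3 = 40.16

40.16 dB


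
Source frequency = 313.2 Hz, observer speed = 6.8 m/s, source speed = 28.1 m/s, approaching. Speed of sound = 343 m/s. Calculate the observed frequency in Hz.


Given values:
  f_s = 313.2 Hz, v_o = 6.8 m/s, v_s = 28.1 m/s
  Direction: approaching
Formula: f_o = f_s * (c + v_o) / (c - v_s)
Numerator: c + v_o = 343 + 6.8 = 349.8
Denominator: c - v_s = 343 - 28.1 = 314.9
f_o = 313.2 * 349.8 / 314.9 = 347.91

347.91 Hz


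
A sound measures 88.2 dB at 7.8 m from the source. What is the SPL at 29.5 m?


Given values:
  SPL1 = 88.2 dB, r1 = 7.8 m, r2 = 29.5 m
Formula: SPL2 = SPL1 - 20 * log10(r2 / r1)
Compute ratio: r2 / r1 = 29.5 / 7.8 = 3.7821
Compute log10: log10(3.7821) = 0.577733
Compute drop: 20 * 0.577733 = 11.5547
SPL2 = 88.2 - 11.5547 = 76.65

76.65 dB


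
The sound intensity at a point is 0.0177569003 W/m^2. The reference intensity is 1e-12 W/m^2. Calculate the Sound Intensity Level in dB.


Given values:
  I = 0.0177569003 W/m^2
  I_ref = 1e-12 W/m^2
Formula: SIL = 10 * log10(I / I_ref)
Compute ratio: I / I_ref = 17756900300
Compute log10: log10(17756900300) = 10.249367
Multiply: SIL = 10 * 10.249367 = 102.49

102.49 dB


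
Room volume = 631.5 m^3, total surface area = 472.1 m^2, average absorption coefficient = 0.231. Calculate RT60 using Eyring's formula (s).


Given values:
  V = 631.5 m^3, S = 472.1 m^2, alpha = 0.231
Formula: RT60 = 0.161 * V / (-S * ln(1 - alpha))
Compute ln(1 - 0.231) = ln(0.769) = -0.262664
Denominator: -472.1 * -0.262664 = 124.0037
Numerator: 0.161 * 631.5 = 101.6715
RT60 = 101.6715 / 124.0037 = 0.82

0.82 s


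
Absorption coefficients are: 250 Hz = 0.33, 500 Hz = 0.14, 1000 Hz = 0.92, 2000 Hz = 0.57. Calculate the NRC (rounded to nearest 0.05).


Given values:
  a_250 = 0.33, a_500 = 0.14
  a_1000 = 0.92, a_2000 = 0.57
Formula: NRC = (a250 + a500 + a1000 + a2000) / 4
Sum = 0.33 + 0.14 + 0.92 + 0.57 = 1.96
NRC = 1.96 / 4 = 0.49
Rounded to nearest 0.05: 0.5

0.5


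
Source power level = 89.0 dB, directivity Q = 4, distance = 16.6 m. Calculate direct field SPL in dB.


Given values:
  Lw = 89.0 dB, Q = 4, r = 16.6 m
Formula: SPL = Lw + 10 * log10(Q / (4 * pi * r^2))
Compute 4 * pi * r^2 = 4 * pi * 16.6^2 = 3462.7891
Compute Q / denom = 4 / 3462.7891 = 0.00115514
Compute 10 * log10(0.00115514) = -29.3737
SPL = 89.0 + (-29.3737) = 59.63

59.63 dB


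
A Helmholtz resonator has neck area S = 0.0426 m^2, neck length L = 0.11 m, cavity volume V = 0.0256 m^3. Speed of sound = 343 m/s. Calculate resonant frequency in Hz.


Given values:
  S = 0.0426 m^2, L = 0.11 m, V = 0.0256 m^3, c = 343 m/s
Formula: f = (c / (2*pi)) * sqrt(S / (V * L))
Compute V * L = 0.0256 * 0.11 = 0.002816
Compute S / (V * L) = 0.0426 / 0.002816 = 15.1278
Compute sqrt(15.1278) = 3.889447
Compute c / (2*pi) = 343 / 6.283185 = 54.590148
f = 54.590148 * 3.889447 = 212.33

212.33 Hz


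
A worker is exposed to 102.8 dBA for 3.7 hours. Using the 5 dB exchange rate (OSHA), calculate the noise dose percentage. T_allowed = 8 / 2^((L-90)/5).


Given values:
  L = 102.8 dBA, T = 3.7 hours
Formula: T_allowed = 8 / 2^((L - 90) / 5)
Compute exponent: (102.8 - 90) / 5 = 2.56
Compute 2^(2.56) = 5.897077
T_allowed = 8 / 5.897077 = 1.356604 hours
Dose = (T / T_allowed) * 100
Dose = (3.7 / 1.356604) * 100 = 272.74

272.74 %


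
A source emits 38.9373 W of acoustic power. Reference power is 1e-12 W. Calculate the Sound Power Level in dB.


Given values:
  W = 38.9373 W
  W_ref = 1e-12 W
Formula: SWL = 10 * log10(W / W_ref)
Compute ratio: W / W_ref = 38937300000000
Compute log10: log10(38937300000000) = 13.590366
Multiply: SWL = 10 * 13.590366 = 135.9

135.9 dB


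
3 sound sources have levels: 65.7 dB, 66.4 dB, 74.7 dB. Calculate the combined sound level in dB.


Formula: L_total = 10 * log10( sum(10^(Li/10)) )
  Source 1: 10^(65.7/10) = 3715352.291
  Source 2: 10^(66.4/10) = 4365158.3224
  Source 3: 10^(74.7/10) = 29512092.2667
Sum of linear values = 37592602.8801
L_total = 10 * log10(37592602.8801) = 75.75

75.75 dB


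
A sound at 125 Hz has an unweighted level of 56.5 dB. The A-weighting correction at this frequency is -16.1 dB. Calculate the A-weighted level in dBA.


Given values:
  SPL = 56.5 dB
  A-weighting at 125 Hz = -16.1 dB
Formula: L_A = SPL + A_weight
L_A = 56.5 + (-16.1)
L_A = 40.4

40.4 dBA


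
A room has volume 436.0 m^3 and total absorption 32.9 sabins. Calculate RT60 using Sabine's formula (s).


Given values:
  V = 436.0 m^3
  A = 32.9 sabins
Formula: RT60 = 0.161 * V / A
Numerator: 0.161 * 436.0 = 70.196
RT60 = 70.196 / 32.9 = 2.134

2.134 s


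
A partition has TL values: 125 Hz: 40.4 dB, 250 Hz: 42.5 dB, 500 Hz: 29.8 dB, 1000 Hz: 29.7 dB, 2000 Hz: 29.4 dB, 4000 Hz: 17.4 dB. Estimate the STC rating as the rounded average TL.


Given TL values at each frequency:
  125 Hz: 40.4 dB
  250 Hz: 42.5 dB
  500 Hz: 29.8 dB
  1000 Hz: 29.7 dB
  2000 Hz: 29.4 dB
  4000 Hz: 17.4 dB
Formula: STC ~ round(average of TL values)
Sum = 40.4 + 42.5 + 29.8 + 29.7 + 29.4 + 17.4 = 189.2
Average = 189.2 / 6 = 31.53
Rounded: 32

32


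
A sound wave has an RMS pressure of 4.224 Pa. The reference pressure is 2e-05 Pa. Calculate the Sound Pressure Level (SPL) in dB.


Given values:
  p = 4.224 Pa
  p_ref = 2e-05 Pa
Formula: SPL = 20 * log10(p / p_ref)
Compute ratio: p / p_ref = 4.224 / 2e-05 = 211200
Compute log10: log10(211200) = 5.324694
Multiply: SPL = 20 * 5.324694 = 106.49

106.49 dB


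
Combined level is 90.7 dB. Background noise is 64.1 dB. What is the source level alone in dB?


Given values:
  L_total = 90.7 dB, L_bg = 64.1 dB
Formula: L_source = 10 * log10(10^(L_total/10) - 10^(L_bg/10))
Convert to linear:
  10^(90.7/10) = 1174897554.9395
  10^(64.1/10) = 2570395.7828
Difference: 1174897554.9395 - 2570395.7828 = 1172327159.1567
L_source = 10 * log10(1172327159.1567) = 90.69

90.69 dB


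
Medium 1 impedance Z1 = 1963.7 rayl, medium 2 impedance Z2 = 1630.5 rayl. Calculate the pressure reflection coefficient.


Given values:
  Z1 = 1963.7 rayl, Z2 = 1630.5 rayl
Formula: R = (Z2 - Z1) / (Z2 + Z1)
Numerator: Z2 - Z1 = 1630.5 - 1963.7 = -333.2
Denominator: Z2 + Z1 = 1630.5 + 1963.7 = 3594.2
R = -333.2 / 3594.2 = -0.0927

-0.0927


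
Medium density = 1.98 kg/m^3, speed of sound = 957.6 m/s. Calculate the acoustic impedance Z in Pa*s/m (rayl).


Given values:
  rho = 1.98 kg/m^3
  c = 957.6 m/s
Formula: Z = rho * c
Z = 1.98 * 957.6
Z = 1896.05

1896.05 rayl


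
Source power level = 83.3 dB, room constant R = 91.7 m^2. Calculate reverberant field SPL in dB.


Given values:
  Lw = 83.3 dB, R = 91.7 m^2
Formula: SPL = Lw + 10 * log10(4 / R)
Compute 4 / R = 4 / 91.7 = 0.043621
Compute 10 * log10(0.043621) = -13.603
SPL = 83.3 + (-13.603) = 69.7

69.7 dB


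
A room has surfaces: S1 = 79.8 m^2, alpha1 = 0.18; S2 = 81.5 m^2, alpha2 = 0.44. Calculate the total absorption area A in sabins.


Given surfaces:
  Surface 1: 79.8 * 0.18 = 14.364
  Surface 2: 81.5 * 0.44 = 35.86
Formula: A = sum(Si * alpha_i)
A = 14.364 + 35.86
A = 50.22

50.22 sabins


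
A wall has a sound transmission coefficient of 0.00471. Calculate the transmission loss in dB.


Given values:
  tau = 0.00471
Formula: TL = 10 * log10(1 / tau)
Compute 1 / tau = 1 / 0.00471 = 212.3142
Compute log10(212.3142) = 2.326979
TL = 10 * 2.326979 = 23.27

23.27 dB


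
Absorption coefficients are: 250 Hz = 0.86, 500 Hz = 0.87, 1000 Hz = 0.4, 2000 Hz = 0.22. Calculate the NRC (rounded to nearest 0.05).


Given values:
  a_250 = 0.86, a_500 = 0.87
  a_1000 = 0.4, a_2000 = 0.22
Formula: NRC = (a250 + a500 + a1000 + a2000) / 4
Sum = 0.86 + 0.87 + 0.4 + 0.22 = 2.35
NRC = 2.35 / 4 = 0.5875
Rounded to nearest 0.05: 0.6

0.6


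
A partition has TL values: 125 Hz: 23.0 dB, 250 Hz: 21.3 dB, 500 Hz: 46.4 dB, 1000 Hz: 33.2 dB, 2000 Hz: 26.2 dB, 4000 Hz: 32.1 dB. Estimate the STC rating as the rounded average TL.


Given TL values at each frequency:
  125 Hz: 23.0 dB
  250 Hz: 21.3 dB
  500 Hz: 46.4 dB
  1000 Hz: 33.2 dB
  2000 Hz: 26.2 dB
  4000 Hz: 32.1 dB
Formula: STC ~ round(average of TL values)
Sum = 23.0 + 21.3 + 46.4 + 33.2 + 26.2 + 32.1 = 182.2
Average = 182.2 / 6 = 30.37
Rounded: 30

30


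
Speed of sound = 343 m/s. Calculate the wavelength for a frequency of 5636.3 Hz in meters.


Given values:
  c = 343 m/s, f = 5636.3 Hz
Formula: lambda = c / f
lambda = 343 / 5636.3
lambda = 0.0609

0.0609 m


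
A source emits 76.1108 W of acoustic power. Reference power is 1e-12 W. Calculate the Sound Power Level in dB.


Given values:
  W = 76.1108 W
  W_ref = 1e-12 W
Formula: SWL = 10 * log10(W / W_ref)
Compute ratio: W / W_ref = 76110800000000
Compute log10: log10(76110800000000) = 13.881446
Multiply: SWL = 10 * 13.881446 = 138.81

138.81 dB


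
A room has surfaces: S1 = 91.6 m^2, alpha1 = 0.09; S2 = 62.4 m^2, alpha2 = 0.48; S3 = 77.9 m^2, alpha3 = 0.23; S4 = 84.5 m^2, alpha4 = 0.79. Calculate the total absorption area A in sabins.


Given surfaces:
  Surface 1: 91.6 * 0.09 = 8.244
  Surface 2: 62.4 * 0.48 = 29.952
  Surface 3: 77.9 * 0.23 = 17.917
  Surface 4: 84.5 * 0.79 = 66.755
Formula: A = sum(Si * alpha_i)
A = 8.244 + 29.952 + 17.917 + 66.755
A = 122.87

122.87 sabins


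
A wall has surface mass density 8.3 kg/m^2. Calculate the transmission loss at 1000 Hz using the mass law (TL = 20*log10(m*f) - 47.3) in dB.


Given values:
  m = 8.3 kg/m^2, f = 1000 Hz
Formula: TL = 20 * log10(m * f) - 47.3
Compute m * f = 8.3 * 1000 = 8300.0
Compute log10(8300.0) = 3.919078
Compute 20 * 3.919078 = 78.3816
TL = 78.3816 - 47.3 = 31.08

31.08 dB


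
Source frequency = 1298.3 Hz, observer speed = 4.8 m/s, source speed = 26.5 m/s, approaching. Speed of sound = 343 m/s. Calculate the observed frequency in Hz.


Given values:
  f_s = 1298.3 Hz, v_o = 4.8 m/s, v_s = 26.5 m/s
  Direction: approaching
Formula: f_o = f_s * (c + v_o) / (c - v_s)
Numerator: c + v_o = 343 + 4.8 = 347.8
Denominator: c - v_s = 343 - 26.5 = 316.5
f_o = 1298.3 * 347.8 / 316.5 = 1426.69

1426.69 Hz


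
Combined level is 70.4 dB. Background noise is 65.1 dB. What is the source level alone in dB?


Given values:
  L_total = 70.4 dB, L_bg = 65.1 dB
Formula: L_source = 10 * log10(10^(L_total/10) - 10^(L_bg/10))
Convert to linear:
  10^(70.4/10) = 10964781.9614
  10^(65.1/10) = 3235936.5693
Difference: 10964781.9614 - 3235936.5693 = 7728845.3921
L_source = 10 * log10(7728845.3921) = 68.88

68.88 dB


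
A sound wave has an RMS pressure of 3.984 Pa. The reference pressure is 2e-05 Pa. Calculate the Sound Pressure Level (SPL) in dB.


Given values:
  p = 3.984 Pa
  p_ref = 2e-05 Pa
Formula: SPL = 20 * log10(p / p_ref)
Compute ratio: p / p_ref = 3.984 / 2e-05 = 199200
Compute log10: log10(199200) = 5.299289
Multiply: SPL = 20 * 5.299289 = 105.99

105.99 dB


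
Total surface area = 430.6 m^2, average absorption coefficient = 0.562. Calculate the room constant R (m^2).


Given values:
  S = 430.6 m^2, alpha = 0.562
Formula: R = S * alpha / (1 - alpha)
Numerator: 430.6 * 0.562 = 241.9972
Denominator: 1 - 0.562 = 0.438
R = 241.9972 / 0.438 = 552.51

552.51 m^2


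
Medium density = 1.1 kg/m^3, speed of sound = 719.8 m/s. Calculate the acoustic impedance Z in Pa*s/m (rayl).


Given values:
  rho = 1.1 kg/m^3
  c = 719.8 m/s
Formula: Z = rho * c
Z = 1.1 * 719.8
Z = 791.78

791.78 rayl


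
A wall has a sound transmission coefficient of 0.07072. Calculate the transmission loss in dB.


Given values:
  tau = 0.07072
Formula: TL = 10 * log10(1 / tau)
Compute 1 / tau = 1 / 0.07072 = 14.1403
Compute log10(14.1403) = 1.150459
TL = 10 * 1.150459 = 11.5

11.5 dB


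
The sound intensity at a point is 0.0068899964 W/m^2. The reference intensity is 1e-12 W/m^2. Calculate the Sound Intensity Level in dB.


Given values:
  I = 0.0068899964 W/m^2
  I_ref = 1e-12 W/m^2
Formula: SIL = 10 * log10(I / I_ref)
Compute ratio: I / I_ref = 6889996400
Compute log10: log10(6889996400) = 9.838219
Multiply: SIL = 10 * 9.838219 = 98.38

98.38 dB


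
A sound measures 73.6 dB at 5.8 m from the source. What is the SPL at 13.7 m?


Given values:
  SPL1 = 73.6 dB, r1 = 5.8 m, r2 = 13.7 m
Formula: SPL2 = SPL1 - 20 * log10(r2 / r1)
Compute ratio: r2 / r1 = 13.7 / 5.8 = 2.3621
Compute log10: log10(2.3621) = 0.373298
Compute drop: 20 * 0.373298 = 7.466
SPL2 = 73.6 - 7.466 = 66.13

66.13 dB


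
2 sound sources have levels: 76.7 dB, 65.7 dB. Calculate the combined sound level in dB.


Formula: L_total = 10 * log10( sum(10^(Li/10)) )
  Source 1: 10^(76.7/10) = 46773514.1287
  Source 2: 10^(65.7/10) = 3715352.291
Sum of linear values = 50488866.4197
L_total = 10 * log10(50488866.4197) = 77.03

77.03 dB


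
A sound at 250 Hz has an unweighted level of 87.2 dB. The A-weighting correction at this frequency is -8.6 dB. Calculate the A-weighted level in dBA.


Given values:
  SPL = 87.2 dB
  A-weighting at 250 Hz = -8.6 dB
Formula: L_A = SPL + A_weight
L_A = 87.2 + (-8.6)
L_A = 78.6

78.6 dBA


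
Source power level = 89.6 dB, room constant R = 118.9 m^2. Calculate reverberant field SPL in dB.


Given values:
  Lw = 89.6 dB, R = 118.9 m^2
Formula: SPL = Lw + 10 * log10(4 / R)
Compute 4 / R = 4 / 118.9 = 0.033642
Compute 10 * log10(0.033642) = -14.7312
SPL = 89.6 + (-14.7312) = 74.87

74.87 dB


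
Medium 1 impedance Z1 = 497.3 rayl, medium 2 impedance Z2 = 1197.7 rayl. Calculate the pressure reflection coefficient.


Given values:
  Z1 = 497.3 rayl, Z2 = 1197.7 rayl
Formula: R = (Z2 - Z1) / (Z2 + Z1)
Numerator: Z2 - Z1 = 1197.7 - 497.3 = 700.4
Denominator: Z2 + Z1 = 1197.7 + 497.3 = 1695.0
R = 700.4 / 1695.0 = 0.4132

0.4132


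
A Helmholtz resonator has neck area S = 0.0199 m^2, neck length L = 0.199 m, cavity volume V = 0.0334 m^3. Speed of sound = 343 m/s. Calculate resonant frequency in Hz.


Given values:
  S = 0.0199 m^2, L = 0.199 m, V = 0.0334 m^3, c = 343 m/s
Formula: f = (c / (2*pi)) * sqrt(S / (V * L))
Compute V * L = 0.0334 * 0.199 = 0.0066466
Compute S / (V * L) = 0.0199 / 0.0066466 = 2.994
Compute sqrt(2.994) = 1.730318
Compute c / (2*pi) = 343 / 6.283185 = 54.590148
f = 54.590148 * 1.730318 = 94.46

94.46 Hz


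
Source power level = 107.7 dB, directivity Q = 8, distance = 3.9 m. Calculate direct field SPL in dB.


Given values:
  Lw = 107.7 dB, Q = 8, r = 3.9 m
Formula: SPL = Lw + 10 * log10(Q / (4 * pi * r^2))
Compute 4 * pi * r^2 = 4 * pi * 3.9^2 = 191.1345
Compute Q / denom = 8 / 191.1345 = 0.04185534
Compute 10 * log10(0.04185534) = -13.7825
SPL = 107.7 + (-13.7825) = 93.92

93.92 dB


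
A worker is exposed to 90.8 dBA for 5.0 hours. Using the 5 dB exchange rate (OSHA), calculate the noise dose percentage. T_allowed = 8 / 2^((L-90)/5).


Given values:
  L = 90.8 dBA, T = 5.0 hours
Formula: T_allowed = 8 / 2^((L - 90) / 5)
Compute exponent: (90.8 - 90) / 5 = 0.16
Compute 2^(0.16) = 1.117287
T_allowed = 8 / 1.117287 = 7.160201 hours
Dose = (T / T_allowed) * 100
Dose = (5.0 / 7.160201) * 100 = 69.83

69.83 %


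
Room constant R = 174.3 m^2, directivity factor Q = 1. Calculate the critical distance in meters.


Given values:
  R = 174.3 m^2, Q = 1
Formula: d_c = 0.141 * sqrt(Q * R)
Compute Q * R = 1 * 174.3 = 174.3
Compute sqrt(174.3) = 13.2023
d_c = 0.141 * 13.2023 = 1.862

1.862 m


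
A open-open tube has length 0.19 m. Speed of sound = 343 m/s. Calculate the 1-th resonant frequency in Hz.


Given values:
  Tube type: open-open, L = 0.19 m, c = 343 m/s, n = 1
Formula: f_n = n * c / (2 * L)
Compute 2 * L = 2 * 0.19 = 0.38
f = 1 * 343 / 0.38
f = 902.63

902.63 Hz


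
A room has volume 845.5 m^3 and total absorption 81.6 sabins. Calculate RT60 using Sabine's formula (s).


Given values:
  V = 845.5 m^3
  A = 81.6 sabins
Formula: RT60 = 0.161 * V / A
Numerator: 0.161 * 845.5 = 136.1255
RT60 = 136.1255 / 81.6 = 1.668

1.668 s


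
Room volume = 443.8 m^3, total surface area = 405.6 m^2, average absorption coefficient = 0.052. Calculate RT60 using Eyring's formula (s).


Given values:
  V = 443.8 m^3, S = 405.6 m^2, alpha = 0.052
Formula: RT60 = 0.161 * V / (-S * ln(1 - alpha))
Compute ln(1 - 0.052) = ln(0.948) = -0.053401
Denominator: -405.6 * -0.053401 = 21.6594
Numerator: 0.161 * 443.8 = 71.4518
RT60 = 71.4518 / 21.6594 = 3.299

3.299 s


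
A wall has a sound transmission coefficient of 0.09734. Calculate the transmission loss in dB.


Given values:
  tau = 0.09734
Formula: TL = 10 * log10(1 / tau)
Compute 1 / tau = 1 / 0.09734 = 10.2733
Compute log10(10.2733) = 1.01171
TL = 10 * 1.01171 = 10.12

10.12 dB


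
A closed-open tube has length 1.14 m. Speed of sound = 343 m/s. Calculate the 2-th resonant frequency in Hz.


Given values:
  Tube type: closed-open, L = 1.14 m, c = 343 m/s, n = 2
Formula: f_n = (2n - 1) * c / (4 * L)
Compute 2n - 1 = 2*2 - 1 = 3
Compute 4 * L = 4 * 1.14 = 4.56
f = 3 * 343 / 4.56
f = 225.66

225.66 Hz


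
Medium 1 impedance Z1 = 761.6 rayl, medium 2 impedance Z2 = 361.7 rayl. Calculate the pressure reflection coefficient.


Given values:
  Z1 = 761.6 rayl, Z2 = 361.7 rayl
Formula: R = (Z2 - Z1) / (Z2 + Z1)
Numerator: Z2 - Z1 = 361.7 - 761.6 = -399.9
Denominator: Z2 + Z1 = 361.7 + 761.6 = 1123.3
R = -399.9 / 1123.3 = -0.356

-0.356


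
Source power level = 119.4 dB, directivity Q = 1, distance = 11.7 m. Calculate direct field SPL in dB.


Given values:
  Lw = 119.4 dB, Q = 1, r = 11.7 m
Formula: SPL = Lw + 10 * log10(Q / (4 * pi * r^2))
Compute 4 * pi * r^2 = 4 * pi * 11.7^2 = 1720.2105
Compute Q / denom = 1 / 1720.2105 = 0.00058132
Compute 10 * log10(0.00058132) = -32.3558
SPL = 119.4 + (-32.3558) = 87.04

87.04 dB


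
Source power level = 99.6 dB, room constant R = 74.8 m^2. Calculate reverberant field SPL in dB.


Given values:
  Lw = 99.6 dB, R = 74.8 m^2
Formula: SPL = Lw + 10 * log10(4 / R)
Compute 4 / R = 4 / 74.8 = 0.053476
Compute 10 * log10(0.053476) = -12.7184
SPL = 99.6 + (-12.7184) = 86.88

86.88 dB


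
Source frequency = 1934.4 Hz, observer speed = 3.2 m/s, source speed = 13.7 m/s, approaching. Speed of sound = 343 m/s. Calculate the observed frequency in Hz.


Given values:
  f_s = 1934.4 Hz, v_o = 3.2 m/s, v_s = 13.7 m/s
  Direction: approaching
Formula: f_o = f_s * (c + v_o) / (c - v_s)
Numerator: c + v_o = 343 + 3.2 = 346.2
Denominator: c - v_s = 343 - 13.7 = 329.3
f_o = 1934.4 * 346.2 / 329.3 = 2033.68

2033.68 Hz


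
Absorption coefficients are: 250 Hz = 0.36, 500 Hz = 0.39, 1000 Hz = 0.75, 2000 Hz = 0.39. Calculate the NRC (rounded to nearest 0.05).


Given values:
  a_250 = 0.36, a_500 = 0.39
  a_1000 = 0.75, a_2000 = 0.39
Formula: NRC = (a250 + a500 + a1000 + a2000) / 4
Sum = 0.36 + 0.39 + 0.75 + 0.39 = 1.89
NRC = 1.89 / 4 = 0.4725
Rounded to nearest 0.05: 0.45

0.45


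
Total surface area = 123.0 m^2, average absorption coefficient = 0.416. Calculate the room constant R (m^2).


Given values:
  S = 123.0 m^2, alpha = 0.416
Formula: R = S * alpha / (1 - alpha)
Numerator: 123.0 * 0.416 = 51.168
Denominator: 1 - 0.416 = 0.584
R = 51.168 / 0.584 = 87.62

87.62 m^2


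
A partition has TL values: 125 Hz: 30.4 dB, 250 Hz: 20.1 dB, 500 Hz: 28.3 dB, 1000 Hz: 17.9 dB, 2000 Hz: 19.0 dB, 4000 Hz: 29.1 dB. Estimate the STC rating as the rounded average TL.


Given TL values at each frequency:
  125 Hz: 30.4 dB
  250 Hz: 20.1 dB
  500 Hz: 28.3 dB
  1000 Hz: 17.9 dB
  2000 Hz: 19.0 dB
  4000 Hz: 29.1 dB
Formula: STC ~ round(average of TL values)
Sum = 30.4 + 20.1 + 28.3 + 17.9 + 19.0 + 29.1 = 144.8
Average = 144.8 / 6 = 24.13
Rounded: 24

24


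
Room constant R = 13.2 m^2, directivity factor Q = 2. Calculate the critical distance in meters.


Given values:
  R = 13.2 m^2, Q = 2
Formula: d_c = 0.141 * sqrt(Q * R)
Compute Q * R = 2 * 13.2 = 26.4
Compute sqrt(26.4) = 5.1381
d_c = 0.141 * 5.1381 = 0.724

0.724 m


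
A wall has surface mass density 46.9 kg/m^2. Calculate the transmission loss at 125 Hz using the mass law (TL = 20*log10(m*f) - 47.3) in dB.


Given values:
  m = 46.9 kg/m^2, f = 125 Hz
Formula: TL = 20 * log10(m * f) - 47.3
Compute m * f = 46.9 * 125 = 5862.5
Compute log10(5862.5) = 3.768083
Compute 20 * 3.768083 = 75.3617
TL = 75.3617 - 47.3 = 28.06

28.06 dB


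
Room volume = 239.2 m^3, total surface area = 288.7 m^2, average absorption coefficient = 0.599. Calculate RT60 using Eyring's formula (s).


Given values:
  V = 239.2 m^3, S = 288.7 m^2, alpha = 0.599
Formula: RT60 = 0.161 * V / (-S * ln(1 - alpha))
Compute ln(1 - 0.599) = ln(0.401) = -0.913794
Denominator: -288.7 * -0.913794 = 263.8123
Numerator: 0.161 * 239.2 = 38.5112
RT60 = 38.5112 / 263.8123 = 0.146

0.146 s


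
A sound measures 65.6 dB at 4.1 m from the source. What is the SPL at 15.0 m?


Given values:
  SPL1 = 65.6 dB, r1 = 4.1 m, r2 = 15.0 m
Formula: SPL2 = SPL1 - 20 * log10(r2 / r1)
Compute ratio: r2 / r1 = 15.0 / 4.1 = 3.6585
Compute log10: log10(3.6585) = 0.563303
Compute drop: 20 * 0.563303 = 11.2661
SPL2 = 65.6 - 11.2661 = 54.33

54.33 dB


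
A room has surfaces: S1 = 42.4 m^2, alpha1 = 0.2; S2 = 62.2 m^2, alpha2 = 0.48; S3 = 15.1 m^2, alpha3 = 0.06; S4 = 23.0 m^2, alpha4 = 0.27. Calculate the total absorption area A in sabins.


Given surfaces:
  Surface 1: 42.4 * 0.2 = 8.48
  Surface 2: 62.2 * 0.48 = 29.856
  Surface 3: 15.1 * 0.06 = 0.906
  Surface 4: 23.0 * 0.27 = 6.21
Formula: A = sum(Si * alpha_i)
A = 8.48 + 29.856 + 0.906 + 6.21
A = 45.45

45.45 sabins


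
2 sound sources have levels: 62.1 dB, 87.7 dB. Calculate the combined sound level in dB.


Formula: L_total = 10 * log10( sum(10^(Li/10)) )
  Source 1: 10^(62.1/10) = 1621810.0974
  Source 2: 10^(87.7/10) = 588843655.3556
Sum of linear values = 590465465.453
L_total = 10 * log10(590465465.453) = 87.71

87.71 dB


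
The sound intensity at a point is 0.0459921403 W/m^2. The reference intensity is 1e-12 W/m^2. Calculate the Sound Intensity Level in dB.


Given values:
  I = 0.0459921403 W/m^2
  I_ref = 1e-12 W/m^2
Formula: SIL = 10 * log10(I / I_ref)
Compute ratio: I / I_ref = 45992140300
Compute log10: log10(45992140300) = 10.662684
Multiply: SIL = 10 * 10.662684 = 106.63

106.63 dB


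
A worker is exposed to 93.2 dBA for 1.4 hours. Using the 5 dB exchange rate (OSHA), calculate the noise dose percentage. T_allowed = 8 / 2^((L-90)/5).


Given values:
  L = 93.2 dBA, T = 1.4 hours
Formula: T_allowed = 8 / 2^((L - 90) / 5)
Compute exponent: (93.2 - 90) / 5 = 0.64
Compute 2^(0.64) = 1.558329
T_allowed = 8 / 1.558329 = 5.133704 hours
Dose = (T / T_allowed) * 100
Dose = (1.4 / 5.133704) * 100 = 27.27

27.27 %


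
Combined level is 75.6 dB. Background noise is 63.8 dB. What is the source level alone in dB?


Given values:
  L_total = 75.6 dB, L_bg = 63.8 dB
Formula: L_source = 10 * log10(10^(L_total/10) - 10^(L_bg/10))
Convert to linear:
  10^(75.6/10) = 36307805.477
  10^(63.8/10) = 2398832.919
Difference: 36307805.477 - 2398832.919 = 33908972.558
L_source = 10 * log10(33908972.558) = 75.3

75.3 dB


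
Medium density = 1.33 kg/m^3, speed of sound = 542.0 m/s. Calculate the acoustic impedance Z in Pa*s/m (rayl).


Given values:
  rho = 1.33 kg/m^3
  c = 542.0 m/s
Formula: Z = rho * c
Z = 1.33 * 542.0
Z = 720.86

720.86 rayl


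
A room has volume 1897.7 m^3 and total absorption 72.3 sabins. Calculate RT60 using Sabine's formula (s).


Given values:
  V = 1897.7 m^3
  A = 72.3 sabins
Formula: RT60 = 0.161 * V / A
Numerator: 0.161 * 1897.7 = 305.5297
RT60 = 305.5297 / 72.3 = 4.226

4.226 s


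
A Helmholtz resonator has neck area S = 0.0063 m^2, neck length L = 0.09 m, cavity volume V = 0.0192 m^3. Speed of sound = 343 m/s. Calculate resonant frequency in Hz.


Given values:
  S = 0.0063 m^2, L = 0.09 m, V = 0.0192 m^3, c = 343 m/s
Formula: f = (c / (2*pi)) * sqrt(S / (V * L))
Compute V * L = 0.0192 * 0.09 = 0.001728
Compute S / (V * L) = 0.0063 / 0.001728 = 3.6458
Compute sqrt(3.6458) = 1.909398
Compute c / (2*pi) = 343 / 6.283185 = 54.590148
f = 54.590148 * 1.909398 = 104.23

104.23 Hz


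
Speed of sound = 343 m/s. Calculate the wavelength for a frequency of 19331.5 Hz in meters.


Given values:
  c = 343 m/s, f = 19331.5 Hz
Formula: lambda = c / f
lambda = 343 / 19331.5
lambda = 0.0177

0.0177 m


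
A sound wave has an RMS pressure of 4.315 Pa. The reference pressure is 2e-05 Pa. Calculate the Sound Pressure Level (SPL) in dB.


Given values:
  p = 4.315 Pa
  p_ref = 2e-05 Pa
Formula: SPL = 20 * log10(p / p_ref)
Compute ratio: p / p_ref = 4.315 / 2e-05 = 215750
Compute log10: log10(215750) = 5.333951
Multiply: SPL = 20 * 5.333951 = 106.68

106.68 dB


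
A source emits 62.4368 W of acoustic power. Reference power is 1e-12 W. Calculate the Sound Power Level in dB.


Given values:
  W = 62.4368 W
  W_ref = 1e-12 W
Formula: SWL = 10 * log10(W / W_ref)
Compute ratio: W / W_ref = 62436800000000
Compute log10: log10(62436800000000) = 13.795441
Multiply: SWL = 10 * 13.795441 = 137.95

137.95 dB


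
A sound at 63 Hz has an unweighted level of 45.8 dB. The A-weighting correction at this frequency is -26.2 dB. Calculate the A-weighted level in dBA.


Given values:
  SPL = 45.8 dB
  A-weighting at 63 Hz = -26.2 dB
Formula: L_A = SPL + A_weight
L_A = 45.8 + (-26.2)
L_A = 19.6

19.6 dBA


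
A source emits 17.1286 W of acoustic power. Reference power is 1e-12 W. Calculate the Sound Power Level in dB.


Given values:
  W = 17.1286 W
  W_ref = 1e-12 W
Formula: SWL = 10 * log10(W / W_ref)
Compute ratio: W / W_ref = 17128600000000
Compute log10: log10(17128600000000) = 13.233722
Multiply: SWL = 10 * 13.233722 = 132.34

132.34 dB


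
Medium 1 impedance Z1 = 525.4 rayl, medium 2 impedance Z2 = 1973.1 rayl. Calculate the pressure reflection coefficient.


Given values:
  Z1 = 525.4 rayl, Z2 = 1973.1 rayl
Formula: R = (Z2 - Z1) / (Z2 + Z1)
Numerator: Z2 - Z1 = 1973.1 - 525.4 = 1447.7
Denominator: Z2 + Z1 = 1973.1 + 525.4 = 2498.5
R = 1447.7 / 2498.5 = 0.5794

0.5794


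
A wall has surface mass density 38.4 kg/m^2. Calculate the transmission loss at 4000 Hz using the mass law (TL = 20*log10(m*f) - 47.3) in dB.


Given values:
  m = 38.4 kg/m^2, f = 4000 Hz
Formula: TL = 20 * log10(m * f) - 47.3
Compute m * f = 38.4 * 4000 = 153600.0
Compute log10(153600.0) = 5.186391
Compute 20 * 5.186391 = 103.7278
TL = 103.7278 - 47.3 = 56.43

56.43 dB


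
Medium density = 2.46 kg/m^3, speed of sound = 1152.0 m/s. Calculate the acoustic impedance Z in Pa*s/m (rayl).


Given values:
  rho = 2.46 kg/m^3
  c = 1152.0 m/s
Formula: Z = rho * c
Z = 2.46 * 1152.0
Z = 2833.92

2833.92 rayl


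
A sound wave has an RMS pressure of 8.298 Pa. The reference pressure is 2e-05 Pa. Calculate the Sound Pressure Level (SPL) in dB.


Given values:
  p = 8.298 Pa
  p_ref = 2e-05 Pa
Formula: SPL = 20 * log10(p / p_ref)
Compute ratio: p / p_ref = 8.298 / 2e-05 = 414900
Compute log10: log10(414900) = 5.617943
Multiply: SPL = 20 * 5.617943 = 112.36

112.36 dB


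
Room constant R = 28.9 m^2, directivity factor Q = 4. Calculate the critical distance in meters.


Given values:
  R = 28.9 m^2, Q = 4
Formula: d_c = 0.141 * sqrt(Q * R)
Compute Q * R = 4 * 28.9 = 115.6
Compute sqrt(115.6) = 10.7517
d_c = 0.141 * 10.7517 = 1.516

1.516 m


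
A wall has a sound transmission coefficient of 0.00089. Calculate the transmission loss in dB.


Given values:
  tau = 0.00089
Formula: TL = 10 * log10(1 / tau)
Compute 1 / tau = 1 / 0.00089 = 1123.5955
Compute log10(1123.5955) = 3.05061
TL = 10 * 3.05061 = 30.51

30.51 dB


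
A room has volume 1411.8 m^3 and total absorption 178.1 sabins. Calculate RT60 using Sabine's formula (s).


Given values:
  V = 1411.8 m^3
  A = 178.1 sabins
Formula: RT60 = 0.161 * V / A
Numerator: 0.161 * 1411.8 = 227.2998
RT60 = 227.2998 / 178.1 = 1.276

1.276 s


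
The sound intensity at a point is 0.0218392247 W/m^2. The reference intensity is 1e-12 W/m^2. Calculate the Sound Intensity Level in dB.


Given values:
  I = 0.0218392247 W/m^2
  I_ref = 1e-12 W/m^2
Formula: SIL = 10 * log10(I / I_ref)
Compute ratio: I / I_ref = 21839224700
Compute log10: log10(21839224700) = 10.339237
Multiply: SIL = 10 * 10.339237 = 103.39

103.39 dB


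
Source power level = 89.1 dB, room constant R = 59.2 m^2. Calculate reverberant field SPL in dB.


Given values:
  Lw = 89.1 dB, R = 59.2 m^2
Formula: SPL = Lw + 10 * log10(4 / R)
Compute 4 / R = 4 / 59.2 = 0.067568
Compute 10 * log10(0.067568) = -11.7026
SPL = 89.1 + (-11.7026) = 77.4

77.4 dB


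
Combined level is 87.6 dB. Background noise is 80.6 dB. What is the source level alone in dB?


Given values:
  L_total = 87.6 dB, L_bg = 80.6 dB
Formula: L_source = 10 * log10(10^(L_total/10) - 10^(L_bg/10))
Convert to linear:
  10^(87.6/10) = 575439937.3372
  10^(80.6/10) = 114815362.1497
Difference: 575439937.3372 - 114815362.1497 = 460624575.1875
L_source = 10 * log10(460624575.1875) = 86.63

86.63 dB


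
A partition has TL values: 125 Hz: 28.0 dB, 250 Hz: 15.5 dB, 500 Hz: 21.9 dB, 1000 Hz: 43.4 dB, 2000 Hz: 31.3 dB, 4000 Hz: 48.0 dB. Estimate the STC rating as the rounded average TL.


Given TL values at each frequency:
  125 Hz: 28.0 dB
  250 Hz: 15.5 dB
  500 Hz: 21.9 dB
  1000 Hz: 43.4 dB
  2000 Hz: 31.3 dB
  4000 Hz: 48.0 dB
Formula: STC ~ round(average of TL values)
Sum = 28.0 + 15.5 + 21.9 + 43.4 + 31.3 + 48.0 = 188.1
Average = 188.1 / 6 = 31.35
Rounded: 31

31


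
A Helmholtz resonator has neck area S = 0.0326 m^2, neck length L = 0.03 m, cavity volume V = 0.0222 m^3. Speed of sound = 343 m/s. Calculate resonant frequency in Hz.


Given values:
  S = 0.0326 m^2, L = 0.03 m, V = 0.0222 m^3, c = 343 m/s
Formula: f = (c / (2*pi)) * sqrt(S / (V * L))
Compute V * L = 0.0222 * 0.03 = 0.000666
Compute S / (V * L) = 0.0326 / 0.000666 = 48.9489
Compute sqrt(48.9489) = 6.996349
Compute c / (2*pi) = 343 / 6.283185 = 54.590148
f = 54.590148 * 6.996349 = 381.93

381.93 Hz
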